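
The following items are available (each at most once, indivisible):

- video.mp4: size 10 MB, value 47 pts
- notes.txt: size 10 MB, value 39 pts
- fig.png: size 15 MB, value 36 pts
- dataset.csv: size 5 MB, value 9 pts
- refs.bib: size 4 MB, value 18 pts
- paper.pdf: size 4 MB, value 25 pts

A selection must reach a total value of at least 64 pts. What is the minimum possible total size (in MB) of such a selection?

Subsets with value ≥ 64, sorted by total size:
- video.mp4+paper.pdf: size 14, value 72
- video.mp4+refs.bib: size 14, value 65
- notes.txt+paper.pdf: size 14, value 64
- video.mp4+refs.bib+paper.pdf: size 18, value 90
Minimum size: 14 MB.

14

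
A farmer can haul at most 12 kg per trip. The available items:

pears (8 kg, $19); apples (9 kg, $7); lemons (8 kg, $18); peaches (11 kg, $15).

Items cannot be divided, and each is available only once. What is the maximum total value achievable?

$19

Check high-value combinations within 12 kg:
- pears: weight 8, value 19
- lemons: weight 8, value 18
- peaches: weight 11, value 15
Best: $19.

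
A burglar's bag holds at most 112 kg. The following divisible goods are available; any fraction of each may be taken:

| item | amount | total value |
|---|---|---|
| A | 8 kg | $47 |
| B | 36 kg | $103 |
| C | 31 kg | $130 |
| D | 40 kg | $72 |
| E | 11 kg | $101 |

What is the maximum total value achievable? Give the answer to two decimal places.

427.80

Take in order of value per unit:
- E (101/11 per unit): all 11 → value 101, running total 101.00
- A (47/8 per unit): all 8 → value 47, running total 148.00
- C (130/31 per unit): all 31 → value 130, running total 278.00
- B (103/36 per unit): all 36 → value 103, running total 381.00
- D (72/40 per unit): 26 of 40 → value 26×72/40 = 46.8000, running total 427.80
Total 427.80.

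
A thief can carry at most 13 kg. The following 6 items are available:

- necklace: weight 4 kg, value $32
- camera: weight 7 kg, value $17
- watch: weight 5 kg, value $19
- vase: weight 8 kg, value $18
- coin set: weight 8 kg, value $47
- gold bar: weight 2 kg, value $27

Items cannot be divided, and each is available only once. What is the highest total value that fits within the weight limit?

$79

Check high-value combinations within 13 kg:
- necklace+coin set: weight 4+8=12, value 32+47=79
- necklace+watch+gold bar: weight 4+5+2=11, value 32+19+27=78
- necklace+camera+gold bar: weight 4+7+2=13, value 32+17+27=76
Best: $79.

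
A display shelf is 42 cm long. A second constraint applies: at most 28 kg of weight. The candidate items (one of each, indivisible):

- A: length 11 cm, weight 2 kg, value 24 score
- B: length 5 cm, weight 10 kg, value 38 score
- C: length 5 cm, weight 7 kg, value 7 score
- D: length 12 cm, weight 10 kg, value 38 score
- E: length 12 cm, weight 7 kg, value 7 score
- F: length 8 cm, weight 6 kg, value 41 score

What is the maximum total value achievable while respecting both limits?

Feasible sets respecting both limits:
- A+B+D+F: length 36, weight 28, value 141
- B+D+F: length 25, weight 26, value 117
- A+B+C+F: length 29, weight 25, value 110
- A+C+D+F: length 36, weight 25, value 110
Best: 141 score.

141 score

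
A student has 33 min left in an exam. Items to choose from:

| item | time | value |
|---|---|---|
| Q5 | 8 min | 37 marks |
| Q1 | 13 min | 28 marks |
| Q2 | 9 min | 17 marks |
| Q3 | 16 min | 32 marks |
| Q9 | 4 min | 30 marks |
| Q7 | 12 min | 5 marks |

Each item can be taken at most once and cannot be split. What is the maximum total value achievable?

99 marks

Check high-value combinations within 33 min:
- Q5+Q3+Q9: time 8+16+4=28, value 37+32+30=99
- Q5+Q1+Q9: time 8+13+4=25, value 37+28+30=95
- Q1+Q3+Q9: time 13+16+4=33, value 28+32+30=90
Best: 99 marks.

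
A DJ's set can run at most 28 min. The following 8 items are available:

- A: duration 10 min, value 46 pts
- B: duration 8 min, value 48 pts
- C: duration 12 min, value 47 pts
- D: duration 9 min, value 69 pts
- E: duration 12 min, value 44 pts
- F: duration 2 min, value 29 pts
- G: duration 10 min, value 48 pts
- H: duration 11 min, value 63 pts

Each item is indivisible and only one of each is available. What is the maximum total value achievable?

180 pts

Check high-value combinations within 28 min:
- B+D+H: duration 8+9+11=28, value 48+69+63=180
- B+D+G: duration 8+9+10=27, value 48+69+48=165
- A+B+D: duration 10+8+9=27, value 46+48+69=163
- D+F+H: duration 9+2+11=22, value 69+29+63=161
Best: 180 pts.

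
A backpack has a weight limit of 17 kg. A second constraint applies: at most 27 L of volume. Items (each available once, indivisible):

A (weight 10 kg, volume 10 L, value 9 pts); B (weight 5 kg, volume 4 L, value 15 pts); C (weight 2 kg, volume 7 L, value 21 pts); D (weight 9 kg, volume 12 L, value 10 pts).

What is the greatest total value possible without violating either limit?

46 pts

Feasible sets respecting both limits:
- B+C+D: weight 16, volume 23, value 46
- A+B+C: weight 17, volume 21, value 45
- B+C: weight 7, volume 11, value 36
- C+D: weight 11, volume 19, value 31
Best: 46 pts.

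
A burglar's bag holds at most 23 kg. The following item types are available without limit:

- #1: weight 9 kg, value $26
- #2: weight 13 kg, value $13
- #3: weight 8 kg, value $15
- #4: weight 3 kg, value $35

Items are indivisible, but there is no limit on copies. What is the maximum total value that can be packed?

$245

Best value-per-unit is #4 at 35/3, and filling with it alone uses weight 7×3=21. No mix of the others beats 7×35 = 245.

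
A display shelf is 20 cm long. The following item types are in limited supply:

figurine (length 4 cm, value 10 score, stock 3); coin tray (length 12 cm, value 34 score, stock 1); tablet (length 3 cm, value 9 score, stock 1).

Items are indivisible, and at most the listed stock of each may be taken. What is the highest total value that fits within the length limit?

Top feasible selections:
- 2×figurine + 1×coin tray: length 20, value 54
- 1×figurine + 1×coin tray + 1×tablet: length 19, value 53
- 1×figurine + 1×coin tray: length 16, value 44
- 1×coin tray + 1×tablet: length 15, value 43
Best: 54 score.

54 score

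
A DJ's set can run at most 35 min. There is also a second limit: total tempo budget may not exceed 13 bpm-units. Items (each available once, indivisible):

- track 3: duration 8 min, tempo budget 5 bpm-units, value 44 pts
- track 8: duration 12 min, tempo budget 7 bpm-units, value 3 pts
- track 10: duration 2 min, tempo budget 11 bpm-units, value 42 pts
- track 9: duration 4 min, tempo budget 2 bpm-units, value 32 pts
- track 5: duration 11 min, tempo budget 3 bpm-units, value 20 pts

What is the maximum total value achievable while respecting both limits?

96 pts

Feasible sets respecting both limits:
- track 3+track 9+track 5: duration 23, tempo budget 10, value 96
- track 3+track 9: duration 12, tempo budget 7, value 76
- track 10+track 9: duration 6, tempo budget 13, value 74
- track 3+track 5: duration 19, tempo budget 8, value 64
Best: 96 pts.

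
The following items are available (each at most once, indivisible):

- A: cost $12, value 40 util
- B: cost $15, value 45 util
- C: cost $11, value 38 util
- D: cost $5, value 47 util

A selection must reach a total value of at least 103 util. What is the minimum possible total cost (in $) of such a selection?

28

Subsets with value ≥ 103, sorted by total cost:
- A+C+D: cost 28, value 125
- B+C+D: cost 31, value 130
Minimum cost: 28 $.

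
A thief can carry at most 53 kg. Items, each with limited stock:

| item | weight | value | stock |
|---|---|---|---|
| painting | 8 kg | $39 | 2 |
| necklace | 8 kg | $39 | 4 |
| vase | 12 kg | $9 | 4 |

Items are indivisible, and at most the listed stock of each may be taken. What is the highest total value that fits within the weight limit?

$234

Best selections within weight 53 and stock limits:
- 2×painting + 4×necklace: weight 48, value 234
- 1×painting + 4×necklace + 1×vase: weight 52, value 204
- 2×painting + 3×necklace + 1×vase: weight 52, value 204
- 1×painting + 4×necklace: weight 40, value 195
Best: $234.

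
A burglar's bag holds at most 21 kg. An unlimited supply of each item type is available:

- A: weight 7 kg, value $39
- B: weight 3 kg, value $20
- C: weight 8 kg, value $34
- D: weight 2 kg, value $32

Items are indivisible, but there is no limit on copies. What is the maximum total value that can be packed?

$320

Best value-per-unit is D at 32/2, and filling with it alone uses weight 10×2=20. No mix of the others beats 10×32 = 320.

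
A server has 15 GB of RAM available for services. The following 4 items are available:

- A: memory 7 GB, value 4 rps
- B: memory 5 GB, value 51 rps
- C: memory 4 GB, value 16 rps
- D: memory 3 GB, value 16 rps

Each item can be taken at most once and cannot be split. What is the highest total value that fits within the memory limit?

83 rps

Check high-value combinations within 15 GB:
- B+C+D: memory 5+4+3=12, value 51+16+16=83
- A+B+D: memory 7+5+3=15, value 4+51+16=71
- B+D: memory 5+3=8, value 51+16=67
- B+C: memory 5+4=9, value 51+16=67
Best: 83 rps.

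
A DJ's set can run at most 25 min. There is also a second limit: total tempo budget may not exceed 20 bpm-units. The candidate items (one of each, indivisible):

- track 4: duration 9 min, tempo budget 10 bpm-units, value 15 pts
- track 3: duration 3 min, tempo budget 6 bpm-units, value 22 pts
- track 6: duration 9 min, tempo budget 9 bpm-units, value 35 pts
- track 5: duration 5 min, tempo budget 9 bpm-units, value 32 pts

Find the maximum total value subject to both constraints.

67 pts

Feasible sets respecting both limits:
- track 6+track 5: duration 14, tempo budget 18, value 67
- track 3+track 6: duration 12, tempo budget 15, value 57
- track 3+track 5: duration 8, tempo budget 15, value 54
Best: 67 pts.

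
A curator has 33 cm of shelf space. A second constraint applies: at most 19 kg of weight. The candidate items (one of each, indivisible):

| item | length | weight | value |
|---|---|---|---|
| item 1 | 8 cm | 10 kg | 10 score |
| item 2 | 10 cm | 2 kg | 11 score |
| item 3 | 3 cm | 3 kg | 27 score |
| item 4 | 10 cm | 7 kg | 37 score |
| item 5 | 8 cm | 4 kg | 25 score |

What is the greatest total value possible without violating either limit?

Feasible sets respecting both limits:
- item 2+item 3+item 4+item 5: length 31, weight 16, value 100
- item 3+item 4+item 5: length 21, weight 14, value 89
- item 2+item 3+item 4: length 23, weight 12, value 75
- item 1+item 2+item 3+item 5: length 29, weight 19, value 73
Best: 100 score.

100 score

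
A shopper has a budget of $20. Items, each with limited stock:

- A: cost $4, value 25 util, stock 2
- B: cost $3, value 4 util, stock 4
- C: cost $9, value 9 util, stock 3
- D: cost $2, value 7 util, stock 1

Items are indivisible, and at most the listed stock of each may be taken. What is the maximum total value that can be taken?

69 util

Top feasible selections:
- 2×A + 3×B + 1×D: cost 19, value 69
- 2×A + 1×C + 1×D: cost 19, value 66
- 2×A + 4×B: cost 20, value 66
- 2×A + 2×B + 1×D: cost 16, value 65
Best: 69 util.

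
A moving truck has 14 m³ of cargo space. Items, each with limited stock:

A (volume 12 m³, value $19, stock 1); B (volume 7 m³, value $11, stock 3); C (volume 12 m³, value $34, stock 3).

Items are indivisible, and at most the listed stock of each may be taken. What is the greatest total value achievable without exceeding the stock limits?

Top feasible selections:
- 1×C: volume 12, value 34
- 2×B: volume 14, value 22
- 1×A: volume 12, value 19
- 1×B: volume 7, value 11
Best: $34.

$34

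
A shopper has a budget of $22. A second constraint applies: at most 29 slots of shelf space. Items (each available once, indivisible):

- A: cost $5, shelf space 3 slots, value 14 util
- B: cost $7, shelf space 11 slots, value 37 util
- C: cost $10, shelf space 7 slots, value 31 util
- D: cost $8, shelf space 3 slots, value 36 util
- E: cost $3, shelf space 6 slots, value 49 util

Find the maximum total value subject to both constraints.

Feasible sets respecting both limits:
- B+D+E: cost 18, shelf space 20, value 122
- B+C+E: cost 20, shelf space 24, value 117
- C+D+E: cost 21, shelf space 16, value 116
- A+B+E: cost 15, shelf space 20, value 100
Best: 122 util.

122 util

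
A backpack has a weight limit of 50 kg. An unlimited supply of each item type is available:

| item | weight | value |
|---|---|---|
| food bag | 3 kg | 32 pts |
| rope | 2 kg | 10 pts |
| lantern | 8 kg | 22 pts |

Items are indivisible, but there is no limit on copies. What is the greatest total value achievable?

522 pts

Best value-per-unit is food bag at 32/3; filling with it alone gives 16×32 = 512.
Optimal mix: 16×food bag + 1×rope → weight 50, value 522.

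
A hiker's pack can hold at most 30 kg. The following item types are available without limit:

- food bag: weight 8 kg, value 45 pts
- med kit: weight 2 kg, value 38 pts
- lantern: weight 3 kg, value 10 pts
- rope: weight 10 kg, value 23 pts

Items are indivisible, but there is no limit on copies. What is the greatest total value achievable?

570 pts

Best value-per-unit is med kit at 38/2, and filling with it alone uses weight 15×2=30. No mix of the others beats 15×38 = 570.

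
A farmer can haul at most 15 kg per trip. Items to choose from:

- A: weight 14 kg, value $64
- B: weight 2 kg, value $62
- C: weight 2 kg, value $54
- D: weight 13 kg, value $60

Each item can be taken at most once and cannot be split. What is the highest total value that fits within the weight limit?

Check high-value combinations within 15 kg:
- B+D: weight 2+13=15, value 62+60=122
- B+C: weight 2+2=4, value 62+54=116
- C+D: weight 2+13=15, value 54+60=114
Best: $122.

$122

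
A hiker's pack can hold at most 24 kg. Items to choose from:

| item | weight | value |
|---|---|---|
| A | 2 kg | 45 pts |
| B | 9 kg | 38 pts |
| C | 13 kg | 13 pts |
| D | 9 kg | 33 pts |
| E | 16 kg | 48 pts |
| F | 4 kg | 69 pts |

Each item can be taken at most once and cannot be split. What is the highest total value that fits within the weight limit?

Check high-value combinations within 24 kg:
- A+B+D+F: weight 2+9+9+4=24, value 45+38+33+69=185
- A+E+F: weight 2+16+4=22, value 45+48+69=162
- A+B+F: weight 2+9+4=15, value 45+38+69=152
Best: 185 pts.

185 pts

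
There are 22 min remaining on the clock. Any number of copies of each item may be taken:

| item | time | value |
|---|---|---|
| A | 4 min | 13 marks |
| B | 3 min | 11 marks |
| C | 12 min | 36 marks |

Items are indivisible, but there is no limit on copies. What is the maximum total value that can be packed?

Best value-per-unit is B at 11/3; filling with it alone gives 7×11 = 77.
Optimal mix: 1×A + 6×B → time 22, value 79.

79 marks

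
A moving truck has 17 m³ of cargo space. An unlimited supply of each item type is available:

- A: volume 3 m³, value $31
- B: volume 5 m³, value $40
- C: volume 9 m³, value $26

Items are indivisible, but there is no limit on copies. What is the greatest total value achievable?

$164

Best value-per-unit is A at 31/3; filling with it alone gives 5×31 = 155.
Optimal mix: 4×A + 1×B → volume 17, value 164.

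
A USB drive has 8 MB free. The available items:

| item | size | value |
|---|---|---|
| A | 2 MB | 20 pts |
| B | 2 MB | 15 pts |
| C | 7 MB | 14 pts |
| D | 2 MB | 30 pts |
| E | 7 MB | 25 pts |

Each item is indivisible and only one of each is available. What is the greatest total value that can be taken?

65 pts

Check high-value combinations within 8 MB:
- A+B+D: size 2+2+2=6, value 20+15+30=65
- A+D: size 2+2=4, value 20+30=50
- B+D: size 2+2=4, value 15+30=45
Best: 65 pts.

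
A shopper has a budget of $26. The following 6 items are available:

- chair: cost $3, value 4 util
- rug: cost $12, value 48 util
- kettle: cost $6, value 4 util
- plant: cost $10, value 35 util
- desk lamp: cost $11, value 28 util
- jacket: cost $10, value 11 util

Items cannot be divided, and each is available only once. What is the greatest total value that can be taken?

87 util

Check high-value combinations within $26:
- chair+rug+plant: cost 3+12+10=25, value 4+48+35=87
- rug+plant: cost 12+10=22, value 48+35=83
- chair+rug+desk lamp: cost 3+12+11=26, value 4+48+28=80
Best: 87 util.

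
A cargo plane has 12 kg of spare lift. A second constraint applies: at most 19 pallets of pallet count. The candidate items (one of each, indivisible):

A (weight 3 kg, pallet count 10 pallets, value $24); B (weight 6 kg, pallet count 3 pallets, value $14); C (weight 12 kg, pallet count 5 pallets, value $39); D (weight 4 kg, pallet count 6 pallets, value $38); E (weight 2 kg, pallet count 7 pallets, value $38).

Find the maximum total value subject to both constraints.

$90

Feasible sets respecting both limits:
- B+D+E: weight 12, pallet count 16, value 90
- D+E: weight 6, pallet count 13, value 76
- A+D: weight 7, pallet count 16, value 62
- A+E: weight 5, pallet count 17, value 62
Best: $90.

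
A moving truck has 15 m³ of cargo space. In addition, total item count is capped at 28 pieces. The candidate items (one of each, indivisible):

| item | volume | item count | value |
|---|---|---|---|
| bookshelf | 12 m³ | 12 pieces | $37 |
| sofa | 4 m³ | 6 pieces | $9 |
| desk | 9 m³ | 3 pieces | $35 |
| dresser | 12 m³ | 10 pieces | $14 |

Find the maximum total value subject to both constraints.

$44

Feasible sets respecting both limits:
- sofa+desk: volume 13, item count 9, value 44
- bookshelf: volume 12, item count 12, value 37
- desk: volume 9, item count 3, value 35
Best: $44.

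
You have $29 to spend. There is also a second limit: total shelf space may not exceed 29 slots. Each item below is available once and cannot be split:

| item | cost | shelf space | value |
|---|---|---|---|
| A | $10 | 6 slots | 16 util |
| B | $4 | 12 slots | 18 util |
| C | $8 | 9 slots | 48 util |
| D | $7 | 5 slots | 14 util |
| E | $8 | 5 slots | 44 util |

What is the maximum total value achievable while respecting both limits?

Feasible sets respecting both limits:
- B+C+E: cost 20, shelf space 26, value 110
- A+C+E: cost 26, shelf space 20, value 108
- C+D+E: cost 23, shelf space 19, value 106
- C+E: cost 16, shelf space 14, value 92
Best: 110 util.

110 util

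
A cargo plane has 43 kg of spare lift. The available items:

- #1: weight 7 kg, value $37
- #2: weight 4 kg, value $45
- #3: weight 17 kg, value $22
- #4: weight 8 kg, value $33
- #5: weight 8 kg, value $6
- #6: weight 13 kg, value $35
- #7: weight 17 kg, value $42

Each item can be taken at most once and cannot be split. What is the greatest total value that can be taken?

Check high-value combinations within 43 kg:
- #1+#2+#6+#7: weight 7+4+13+17=41, value 37+45+35+42=159
- #1+#2+#4+#7: weight 7+4+8+17=36, value 37+45+33+42=157
- #1+#2+#4+#5+#6: weight 7+4+8+8+13=40, value 37+45+33+6+35=156
- #2+#4+#6+#7: weight 4+8+13+17=42, value 45+33+35+42=155
- #1+#2+#4+#6: weight 7+4+8+13=32, value 37+45+33+35=150
Best: $159.

$159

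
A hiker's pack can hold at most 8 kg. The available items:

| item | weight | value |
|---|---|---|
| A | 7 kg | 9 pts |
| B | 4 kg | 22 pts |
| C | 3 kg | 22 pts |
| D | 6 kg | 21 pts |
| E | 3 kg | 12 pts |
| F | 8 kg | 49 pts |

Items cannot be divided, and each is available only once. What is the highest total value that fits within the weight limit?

This is a 0/1 knapsack; check combinations near the capacity.
- F: weight 8, value 49
- B+C: weight 4+3=7, value 22+22=44
- C+E: weight 3+3=6, value 22+12=34
- B+E: weight 4+3=7, value 22+12=34
- C: weight 3, value 22
Best: 49 pts.

49 pts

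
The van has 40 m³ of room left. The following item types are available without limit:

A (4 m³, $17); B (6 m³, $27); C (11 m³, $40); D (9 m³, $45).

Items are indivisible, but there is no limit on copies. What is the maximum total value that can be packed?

$197

Best value-per-unit is D at 45/9; filling with it alone gives 4×45 = 180.
Optimal mix: 1×A + 4×D → volume 40, value 197.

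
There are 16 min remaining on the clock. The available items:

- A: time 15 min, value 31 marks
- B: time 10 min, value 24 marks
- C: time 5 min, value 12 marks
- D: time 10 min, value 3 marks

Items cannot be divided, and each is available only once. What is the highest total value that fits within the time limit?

36 marks

Check high-value combinations within 16 min:
- B+C: time 10+5=15, value 24+12=36
- A: time 15, value 31
- B: time 10, value 24
- C+D: time 5+10=15, value 12+3=15
Best: 36 marks.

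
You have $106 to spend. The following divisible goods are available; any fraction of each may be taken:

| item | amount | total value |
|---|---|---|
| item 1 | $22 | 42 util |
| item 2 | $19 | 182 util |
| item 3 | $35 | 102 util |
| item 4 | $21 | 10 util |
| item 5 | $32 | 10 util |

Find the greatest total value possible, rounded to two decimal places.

Take in order of value per unit:
- item 2 (182/19 per unit): all 19 → value 182, running total 182.00
- item 3 (102/35 per unit): all 35 → value 102, running total 284.00
- item 1 (42/22 per unit): all 22 → value 42, running total 326.00
- item 4 (10/21 per unit): all 21 → value 10, running total 336.00
- item 5 (10/32 per unit): 9 of 32 → value 9×10/32 = 2.8125, running total 338.81
Total 338.81.

338.81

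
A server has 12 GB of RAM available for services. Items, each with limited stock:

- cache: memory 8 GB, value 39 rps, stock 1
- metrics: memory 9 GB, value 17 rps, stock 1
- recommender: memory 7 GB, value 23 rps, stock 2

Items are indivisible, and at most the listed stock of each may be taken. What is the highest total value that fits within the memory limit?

Top feasible selections:
- 1×cache: memory 8, value 39
- 1×recommender: memory 7, value 23
- 1×metrics: memory 9, value 17
Best: 39 rps.

39 rps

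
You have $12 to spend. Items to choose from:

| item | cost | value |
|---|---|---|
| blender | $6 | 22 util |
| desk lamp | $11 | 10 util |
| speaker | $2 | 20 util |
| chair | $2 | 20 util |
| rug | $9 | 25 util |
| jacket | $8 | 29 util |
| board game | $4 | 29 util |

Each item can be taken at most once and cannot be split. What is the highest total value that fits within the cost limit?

71 util

Check high-value combinations within $12:
- blender+speaker+board game: cost 6+2+4=12, value 22+20+29=71
- blender+chair+board game: cost 6+2+4=12, value 22+20+29=71
- speaker+chair+board game: cost 2+2+4=8, value 20+20+29=69
Best: 71 util.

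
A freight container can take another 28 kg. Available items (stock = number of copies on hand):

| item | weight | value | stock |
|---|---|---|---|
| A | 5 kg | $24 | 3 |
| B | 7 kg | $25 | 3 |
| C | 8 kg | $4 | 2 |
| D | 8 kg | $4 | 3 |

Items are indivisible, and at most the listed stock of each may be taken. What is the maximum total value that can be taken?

Top feasible selections:
- 1×A + 3×B: weight 26, value 99
- 2×A + 2×B: weight 24, value 98
- 3×A + 1×B: weight 22, value 97
- 1×A + 2×B + 1×D: weight 27, value 78
Best: $99.

$99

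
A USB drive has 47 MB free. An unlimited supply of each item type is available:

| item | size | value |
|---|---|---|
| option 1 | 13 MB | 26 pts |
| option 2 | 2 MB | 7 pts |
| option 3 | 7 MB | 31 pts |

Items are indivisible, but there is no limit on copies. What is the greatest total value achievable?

Best value-per-unit is option 3 at 31/7; filling with it alone gives 6×31 = 186.
Optimal mix: 2×option 2 + 6×option 3 → size 46, value 200.

200 pts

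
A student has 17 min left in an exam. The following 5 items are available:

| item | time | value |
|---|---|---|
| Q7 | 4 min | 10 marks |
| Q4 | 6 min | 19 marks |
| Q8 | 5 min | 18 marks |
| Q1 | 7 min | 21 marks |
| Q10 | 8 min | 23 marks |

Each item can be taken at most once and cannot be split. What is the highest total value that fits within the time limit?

51 marks

This is a 0/1 knapsack; check combinations near the capacity.
- Q7+Q8+Q10: time 4+5+8=17, value 10+18+23=51
- Q7+Q4+Q1: time 4+6+7=17, value 10+19+21=50
- Q7+Q8+Q1: time 4+5+7=16, value 10+18+21=49
- Q7+Q4+Q8: time 4+6+5=15, value 10+19+18=47
Best: 51 marks.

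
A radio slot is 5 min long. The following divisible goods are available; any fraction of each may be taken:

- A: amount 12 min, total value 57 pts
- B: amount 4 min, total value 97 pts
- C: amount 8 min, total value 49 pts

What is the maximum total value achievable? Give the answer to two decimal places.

103.13

Take in order of value per unit:
- B (97/4 per unit): all 4 → value 97, running total 97.00
- C (49/8 per unit): 1 of 8 → value 1×49/8 = 6.1250, running total 103.13
Total 103.13.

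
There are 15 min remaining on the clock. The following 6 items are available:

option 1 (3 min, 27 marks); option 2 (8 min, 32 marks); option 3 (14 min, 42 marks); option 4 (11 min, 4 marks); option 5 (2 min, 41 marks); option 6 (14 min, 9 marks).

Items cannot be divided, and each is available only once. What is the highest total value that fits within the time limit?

Check high-value combinations within 15 min:
- option 1+option 2+option 5: time 3+8+2=13, value 27+32+41=100
- option 2+option 5: time 8+2=10, value 32+41=73
- option 1+option 5: time 3+2=5, value 27+41=68
- option 1+option 2: time 3+8=11, value 27+32=59
- option 4+option 5: time 11+2=13, value 4+41=45
Best: 100 marks.

100 marks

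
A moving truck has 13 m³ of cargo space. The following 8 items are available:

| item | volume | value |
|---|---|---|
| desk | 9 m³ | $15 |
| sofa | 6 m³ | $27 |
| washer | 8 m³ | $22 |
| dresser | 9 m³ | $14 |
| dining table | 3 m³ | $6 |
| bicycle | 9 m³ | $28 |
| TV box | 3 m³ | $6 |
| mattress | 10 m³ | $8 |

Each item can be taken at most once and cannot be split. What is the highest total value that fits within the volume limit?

$39

Check high-value combinations within 13 m³:
- sofa+dining table+TV box: volume 6+3+3=12, value 27+6+6=39
- dining table+bicycle: volume 3+9=12, value 6+28=34
- bicycle+TV box: volume 9+3=12, value 28+6=34
- sofa+dining table: volume 6+3=9, value 27+6=33
Best: $39.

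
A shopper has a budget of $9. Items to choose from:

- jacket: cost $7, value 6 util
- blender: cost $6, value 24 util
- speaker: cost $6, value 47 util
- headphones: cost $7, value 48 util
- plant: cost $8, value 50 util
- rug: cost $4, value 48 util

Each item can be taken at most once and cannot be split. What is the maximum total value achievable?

50 util

Check high-value combinations within $9:
- plant: cost 8, value 50
- rug: cost 4, value 48
- headphones: cost 7, value 48
- speaker: cost 6, value 47
Best: 50 util.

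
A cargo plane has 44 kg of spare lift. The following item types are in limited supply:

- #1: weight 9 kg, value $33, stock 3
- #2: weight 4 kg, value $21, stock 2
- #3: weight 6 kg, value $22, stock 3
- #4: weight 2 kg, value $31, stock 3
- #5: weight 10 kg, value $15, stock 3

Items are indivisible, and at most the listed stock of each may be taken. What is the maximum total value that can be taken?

Best selections within weight 44 and stock limits:
- 2×#1 + 2×#2 + 2×#3 + 3×#4: weight 44, value 245
- 3×#1 + 1×#2 + 1×#3 + 3×#4: weight 43, value 235
- 1×#1 + 2×#2 + 3×#3 + 3×#4: weight 41, value 234
Best: $245.

$245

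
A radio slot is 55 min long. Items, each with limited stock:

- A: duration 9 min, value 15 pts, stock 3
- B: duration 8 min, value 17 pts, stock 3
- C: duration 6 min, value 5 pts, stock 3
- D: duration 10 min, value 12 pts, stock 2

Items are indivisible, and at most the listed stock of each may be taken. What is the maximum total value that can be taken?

Best selections within duration 55 and stock limits:
- 3×A + 3×B: duration 51, value 96
- 2×A + 3×B + 1×D: duration 52, value 93
- 3×A + 2×B + 1×D: duration 53, value 91
- 2×A + 3×B + 2×C: duration 54, value 91
Best: 96 pts.

96 pts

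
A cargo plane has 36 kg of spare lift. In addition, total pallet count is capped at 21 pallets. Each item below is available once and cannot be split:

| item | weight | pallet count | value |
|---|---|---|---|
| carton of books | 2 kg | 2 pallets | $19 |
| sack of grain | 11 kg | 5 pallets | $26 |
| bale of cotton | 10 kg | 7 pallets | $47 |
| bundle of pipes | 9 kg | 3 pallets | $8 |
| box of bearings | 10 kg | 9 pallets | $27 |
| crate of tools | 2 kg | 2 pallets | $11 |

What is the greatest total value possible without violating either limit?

$111

Feasible sets respecting both limits:
- carton of books+sack of grain+bale of cotton+bundle of pipes+crate of tools: weight 34, pallet count 19, value 111
- carton of books+bale of cotton+box of bearings+crate of tools: weight 24, pallet count 20, value 104
- carton of books+sack of grain+bale of cotton+crate of tools: weight 25, pallet count 16, value 103
- carton of books+bale of cotton+bundle of pipes+box of bearings: weight 31, pallet count 21, value 101
Best: $111.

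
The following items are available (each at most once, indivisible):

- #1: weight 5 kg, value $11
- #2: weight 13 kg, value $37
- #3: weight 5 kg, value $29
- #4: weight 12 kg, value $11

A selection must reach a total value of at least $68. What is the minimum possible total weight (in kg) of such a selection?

Subsets with value ≥ 68, sorted by total weight:
- #1+#2+#3: weight 23, value 77
- #2+#3+#4: weight 30, value 77
- #1+#2+#3+#4: weight 35, value 88
Minimum weight: 23 kg.

23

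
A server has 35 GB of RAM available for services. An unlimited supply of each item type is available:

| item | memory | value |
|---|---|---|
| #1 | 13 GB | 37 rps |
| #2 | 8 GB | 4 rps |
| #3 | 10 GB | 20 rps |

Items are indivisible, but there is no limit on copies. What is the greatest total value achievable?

Best value-per-unit is #1 at 37/13; filling with it alone gives 2×37 = 74.
Optimal mix: 2×#1 + 1×#2 → memory 34, value 78.

78 rps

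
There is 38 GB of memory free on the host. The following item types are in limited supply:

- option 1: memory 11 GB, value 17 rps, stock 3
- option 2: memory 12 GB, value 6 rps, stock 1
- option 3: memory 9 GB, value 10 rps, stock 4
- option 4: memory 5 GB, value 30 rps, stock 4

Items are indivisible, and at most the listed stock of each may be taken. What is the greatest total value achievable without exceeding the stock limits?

Best selections within memory 38 and stock limits:
- 2×option 3 + 4×option 4: memory 38, value 140
- 1×option 1 + 4×option 4: memory 31, value 137
- 1×option 3 + 4×option 4: memory 29, value 130
Best: 140 rps.

140 rps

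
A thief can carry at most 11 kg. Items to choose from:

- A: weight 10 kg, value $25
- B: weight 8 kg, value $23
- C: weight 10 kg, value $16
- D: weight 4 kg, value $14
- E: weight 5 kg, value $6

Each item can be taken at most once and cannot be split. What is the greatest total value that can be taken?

Check high-value combinations within 11 kg:
- A: weight 10, value 25
- B: weight 8, value 23
- D+E: weight 4+5=9, value 14+6=20
- C: weight 10, value 16
- D: weight 4, value 14
Best: $25.

$25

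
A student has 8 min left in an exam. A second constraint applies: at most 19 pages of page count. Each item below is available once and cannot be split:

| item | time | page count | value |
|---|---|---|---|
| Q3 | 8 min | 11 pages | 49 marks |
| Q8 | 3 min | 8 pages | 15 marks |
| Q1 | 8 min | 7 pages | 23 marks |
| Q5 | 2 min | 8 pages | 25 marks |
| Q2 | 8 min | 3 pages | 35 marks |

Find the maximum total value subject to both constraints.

49 marks

Feasible sets respecting both limits:
- Q3: time 8, page count 11, value 49
- Q8+Q5: time 5, page count 16, value 40
- Q2: time 8, page count 3, value 35
Best: 49 marks.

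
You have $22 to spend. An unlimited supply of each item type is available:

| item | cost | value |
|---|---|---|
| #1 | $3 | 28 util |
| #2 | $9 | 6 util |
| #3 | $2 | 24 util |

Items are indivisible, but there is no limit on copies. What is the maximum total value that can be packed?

Best value-per-unit is #3 at 24/2, and filling with it alone uses cost 11×2=22. No mix of the others beats 11×24 = 264.

264 util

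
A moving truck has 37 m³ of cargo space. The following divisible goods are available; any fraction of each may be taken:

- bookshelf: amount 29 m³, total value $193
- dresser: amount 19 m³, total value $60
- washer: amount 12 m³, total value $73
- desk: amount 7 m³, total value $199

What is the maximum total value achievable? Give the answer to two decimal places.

Take in order of value per unit:
- desk (199/7 per unit): all 7 → value 199, running total 199.00
- bookshelf (193/29 per unit): all 29 → value 193, running total 392.00
- washer (73/12 per unit): 1 of 12 → value 1×73/12 = 6.0833, running total 398.08
Total 398.08.

398.08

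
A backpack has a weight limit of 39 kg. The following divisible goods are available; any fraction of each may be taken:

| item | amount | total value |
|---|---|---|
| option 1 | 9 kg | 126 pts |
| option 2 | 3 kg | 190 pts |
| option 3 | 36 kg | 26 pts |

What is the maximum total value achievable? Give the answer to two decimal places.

335.50

Take in order of value per unit:
- option 2 (190/3 per unit): all 3 → value 190, running total 190.00
- option 1 (126/9 per unit): all 9 → value 126, running total 316.00
- option 3 (26/36 per unit): 27 of 36 → value 27×26/36 = 19.5000, running total 335.50
Total 335.50.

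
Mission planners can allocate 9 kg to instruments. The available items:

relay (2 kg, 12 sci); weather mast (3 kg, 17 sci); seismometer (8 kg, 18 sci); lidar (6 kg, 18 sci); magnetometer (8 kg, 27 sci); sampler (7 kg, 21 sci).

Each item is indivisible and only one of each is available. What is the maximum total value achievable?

35 sci

Check high-value combinations within 9 kg:
- weather mast+lidar: mass 3+6=9, value 17+18=35
- relay+sampler: mass 2+7=9, value 12+21=33
- relay+lidar: mass 2+6=8, value 12+18=30
Best: 35 sci.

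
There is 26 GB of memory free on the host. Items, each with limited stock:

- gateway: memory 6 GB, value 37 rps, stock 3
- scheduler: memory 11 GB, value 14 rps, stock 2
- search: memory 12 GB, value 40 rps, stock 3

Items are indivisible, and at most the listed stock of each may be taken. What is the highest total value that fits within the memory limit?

Top feasible selections:
- 2×gateway + 1×search: memory 24, value 114
- 3×gateway: memory 18, value 111
Best: 114 rps.

114 rps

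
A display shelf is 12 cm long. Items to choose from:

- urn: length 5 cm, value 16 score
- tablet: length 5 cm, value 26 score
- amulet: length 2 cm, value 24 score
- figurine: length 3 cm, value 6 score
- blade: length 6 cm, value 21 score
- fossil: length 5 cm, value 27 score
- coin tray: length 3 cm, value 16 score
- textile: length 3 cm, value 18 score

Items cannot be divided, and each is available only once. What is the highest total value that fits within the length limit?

77 score

This is a 0/1 knapsack; check combinations near the capacity.
- tablet+amulet+fossil: length 5+2+5=12, value 26+24+27=77
- amulet+fossil+textile: length 2+5+3=10, value 24+27+18=69
- tablet+amulet+textile: length 5+2+3=10, value 26+24+18=68
Best: 77 score.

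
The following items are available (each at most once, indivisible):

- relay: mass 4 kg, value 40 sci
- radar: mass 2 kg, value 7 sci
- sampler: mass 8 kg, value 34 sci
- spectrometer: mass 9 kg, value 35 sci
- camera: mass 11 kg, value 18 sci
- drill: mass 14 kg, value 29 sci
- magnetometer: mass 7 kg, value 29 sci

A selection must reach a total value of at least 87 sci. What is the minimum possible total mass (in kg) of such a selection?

19

Subsets with value ≥ 87, sorted by total mass:
- relay+sampler+magnetometer: mass 19, value 103
- relay+spectrometer+magnetometer: mass 20, value 104
Minimum mass: 19 kg.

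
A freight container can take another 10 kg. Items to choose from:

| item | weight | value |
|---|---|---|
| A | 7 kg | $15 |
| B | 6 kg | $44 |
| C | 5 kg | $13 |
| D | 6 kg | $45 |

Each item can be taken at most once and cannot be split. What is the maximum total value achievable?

$45

Check high-value combinations within 10 kg:
- D: weight 6, value 45
- B: weight 6, value 44
- A: weight 7, value 15
- C: weight 5, value 13
Best: $45.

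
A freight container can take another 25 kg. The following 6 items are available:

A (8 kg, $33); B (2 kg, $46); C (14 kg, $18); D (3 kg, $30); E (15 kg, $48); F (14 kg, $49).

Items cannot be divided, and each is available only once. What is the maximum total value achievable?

$128

Check high-value combinations within 25 kg:
- A+B+F: weight 8+2+14=24, value 33+46+49=128
- A+B+E: weight 8+2+15=25, value 33+46+48=127
- B+D+F: weight 2+3+14=19, value 46+30+49=125
- B+D+E: weight 2+3+15=20, value 46+30+48=124
Best: $128.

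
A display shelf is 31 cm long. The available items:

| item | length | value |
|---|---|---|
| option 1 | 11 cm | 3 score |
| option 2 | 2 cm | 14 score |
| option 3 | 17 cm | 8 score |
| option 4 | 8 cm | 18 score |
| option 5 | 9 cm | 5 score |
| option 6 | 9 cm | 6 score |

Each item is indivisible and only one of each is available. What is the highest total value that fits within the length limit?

43 score

Check high-value combinations within 31 cm:
- option 2+option 4+option 5+option 6: length 2+8+9+9=28, value 14+18+5+6=43
- option 1+option 2+option 4+option 6: length 11+2+8+9=30, value 3+14+18+6=41
- option 2+option 3+option 4: length 2+17+8=27, value 14+8+18=40
- option 1+option 2+option 4+option 5: length 11+2+8+9=30, value 3+14+18+5=40
- option 2+option 4+option 6: length 2+8+9=19, value 14+18+6=38
Best: 43 score.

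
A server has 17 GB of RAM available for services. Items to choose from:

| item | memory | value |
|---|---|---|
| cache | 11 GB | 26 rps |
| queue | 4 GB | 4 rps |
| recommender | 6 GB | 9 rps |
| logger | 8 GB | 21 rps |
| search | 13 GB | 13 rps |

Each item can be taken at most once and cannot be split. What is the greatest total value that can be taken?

Check high-value combinations within 17 GB:
- cache+recommender: memory 11+6=17, value 26+9=35
- recommender+logger: memory 6+8=14, value 9+21=30
- cache+queue: memory 11+4=15, value 26+4=30
- cache: memory 11, value 26
- queue+logger: memory 4+8=12, value 4+21=25
Best: 35 rps.

35 rps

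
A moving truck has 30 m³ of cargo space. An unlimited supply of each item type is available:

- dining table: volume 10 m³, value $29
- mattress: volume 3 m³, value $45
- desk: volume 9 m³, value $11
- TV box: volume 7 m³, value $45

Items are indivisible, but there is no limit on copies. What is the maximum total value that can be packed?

$450

Best value-per-unit is mattress at 45/3, and filling with it alone uses volume 10×3=30. No mix of the others beats 10×45 = 450.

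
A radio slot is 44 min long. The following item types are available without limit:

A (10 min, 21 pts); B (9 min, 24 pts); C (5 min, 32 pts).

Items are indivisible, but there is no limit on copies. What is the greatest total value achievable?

256 pts

Best value-per-unit is C at 32/5, and filling with it alone uses duration 8×5=40. No mix of the others beats 8×32 = 256.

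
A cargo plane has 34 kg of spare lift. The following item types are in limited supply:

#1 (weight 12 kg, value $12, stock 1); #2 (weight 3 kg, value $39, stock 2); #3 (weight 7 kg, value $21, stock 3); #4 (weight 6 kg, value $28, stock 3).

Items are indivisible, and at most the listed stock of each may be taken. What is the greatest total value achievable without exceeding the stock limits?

Best selections within weight 34 and stock limits:
- 2×#2 + 1×#3 + 3×#4: weight 31, value 183
- 2×#2 + 2×#3 + 2×#4: weight 32, value 176
Best: $183.

$183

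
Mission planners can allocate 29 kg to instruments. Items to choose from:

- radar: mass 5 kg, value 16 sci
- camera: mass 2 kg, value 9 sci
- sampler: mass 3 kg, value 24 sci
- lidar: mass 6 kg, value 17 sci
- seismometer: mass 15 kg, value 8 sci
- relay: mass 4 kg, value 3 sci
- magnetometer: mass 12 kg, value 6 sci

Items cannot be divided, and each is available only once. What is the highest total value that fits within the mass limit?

72 sci

Check high-value combinations within 29 kg:
- radar+camera+sampler+lidar+magnetometer: mass 5+2+3+6+12=28, value 16+9+24+17+6=72
- radar+camera+sampler+lidar+relay: mass 5+2+3+6+4=20, value 16+9+24+17+3=69
- radar+camera+sampler+lidar: mass 5+2+3+6=16, value 16+9+24+17=66
- radar+sampler+lidar+seismometer: mass 5+3+6+15=29, value 16+24+17+8=65
Best: 72 sci.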